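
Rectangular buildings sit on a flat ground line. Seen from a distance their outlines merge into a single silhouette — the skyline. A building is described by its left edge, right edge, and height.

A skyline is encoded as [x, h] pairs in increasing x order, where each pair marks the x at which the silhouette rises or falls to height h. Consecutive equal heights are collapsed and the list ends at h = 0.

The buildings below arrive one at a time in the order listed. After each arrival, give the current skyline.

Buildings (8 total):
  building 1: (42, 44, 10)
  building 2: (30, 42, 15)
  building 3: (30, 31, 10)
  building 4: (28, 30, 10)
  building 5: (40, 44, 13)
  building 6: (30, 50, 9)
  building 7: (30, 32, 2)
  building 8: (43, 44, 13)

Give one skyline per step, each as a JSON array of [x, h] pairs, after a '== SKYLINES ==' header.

== SKYLINES ==
[[42,10],[44,0]]
[[30,15],[42,10],[44,0]]
[[30,15],[42,10],[44,0]]
[[28,10],[30,15],[42,10],[44,0]]
[[28,10],[30,15],[42,13],[44,0]]
[[28,10],[30,15],[42,13],[44,9],[50,0]]
[[28,10],[30,15],[42,13],[44,9],[50,0]]
[[28,10],[30,15],[42,13],[44,9],[50,0]]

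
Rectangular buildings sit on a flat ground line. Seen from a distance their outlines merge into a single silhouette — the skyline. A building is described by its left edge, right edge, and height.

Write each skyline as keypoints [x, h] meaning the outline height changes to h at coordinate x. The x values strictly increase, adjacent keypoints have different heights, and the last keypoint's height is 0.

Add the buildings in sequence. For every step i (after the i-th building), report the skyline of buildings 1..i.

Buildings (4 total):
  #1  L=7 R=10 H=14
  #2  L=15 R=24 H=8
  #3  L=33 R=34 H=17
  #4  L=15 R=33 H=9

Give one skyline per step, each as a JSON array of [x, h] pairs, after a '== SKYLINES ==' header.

== SKYLINES ==
[[7,14],[10,0]]
[[7,14],[10,0],[15,8],[24,0]]
[[7,14],[10,0],[15,8],[24,0],[33,17],[34,0]]
[[7,14],[10,0],[15,9],[33,17],[34,0]]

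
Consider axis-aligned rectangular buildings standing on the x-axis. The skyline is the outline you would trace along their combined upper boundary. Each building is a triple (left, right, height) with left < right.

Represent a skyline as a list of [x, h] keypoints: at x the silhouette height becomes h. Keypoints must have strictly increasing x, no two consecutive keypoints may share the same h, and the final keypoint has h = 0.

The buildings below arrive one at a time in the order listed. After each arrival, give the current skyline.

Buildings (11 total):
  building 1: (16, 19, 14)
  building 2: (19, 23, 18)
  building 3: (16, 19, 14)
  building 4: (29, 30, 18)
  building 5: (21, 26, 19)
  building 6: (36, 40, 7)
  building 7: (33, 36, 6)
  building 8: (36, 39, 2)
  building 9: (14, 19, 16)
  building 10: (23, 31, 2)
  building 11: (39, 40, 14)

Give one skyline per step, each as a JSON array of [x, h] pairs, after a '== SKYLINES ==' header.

== SKYLINES ==
[[16,14],[19,0]]
[[16,14],[19,18],[23,0]]
[[16,14],[19,18],[23,0]]
[[16,14],[19,18],[23,0],[29,18],[30,0]]
[[16,14],[19,18],[21,19],[26,0],[29,18],[30,0]]
[[16,14],[19,18],[21,19],[26,0],[29,18],[30,0],[36,7],[40,0]]
[[16,14],[19,18],[21,19],[26,0],[29,18],[30,0],[33,6],[36,7],[40,0]]
[[16,14],[19,18],[21,19],[26,0],[29,18],[30,0],[33,6],[36,7],[40,0]]
[[14,16],[19,18],[21,19],[26,0],[29,18],[30,0],[33,6],[36,7],[40,0]]
[[14,16],[19,18],[21,19],[26,2],[29,18],[30,2],[31,0],[33,6],[36,7],[40,0]]
[[14,16],[19,18],[21,19],[26,2],[29,18],[30,2],[31,0],[33,6],[36,7],[39,14],[40,0]]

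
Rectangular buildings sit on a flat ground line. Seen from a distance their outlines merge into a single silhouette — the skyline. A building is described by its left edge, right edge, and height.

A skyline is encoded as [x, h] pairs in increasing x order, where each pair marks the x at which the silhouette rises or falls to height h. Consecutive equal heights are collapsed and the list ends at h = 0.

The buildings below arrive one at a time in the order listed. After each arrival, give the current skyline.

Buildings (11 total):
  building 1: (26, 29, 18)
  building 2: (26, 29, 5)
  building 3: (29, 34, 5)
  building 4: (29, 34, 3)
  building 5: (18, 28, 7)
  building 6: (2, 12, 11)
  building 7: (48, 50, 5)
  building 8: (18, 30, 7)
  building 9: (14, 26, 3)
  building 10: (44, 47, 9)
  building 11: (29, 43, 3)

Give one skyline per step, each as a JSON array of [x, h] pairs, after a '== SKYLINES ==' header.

== SKYLINES ==
[[26,18],[29,0]]
[[26,18],[29,0]]
[[26,18],[29,5],[34,0]]
[[26,18],[29,5],[34,0]]
[[18,7],[26,18],[29,5],[34,0]]
[[2,11],[12,0],[18,7],[26,18],[29,5],[34,0]]
[[2,11],[12,0],[18,7],[26,18],[29,5],[34,0],[48,5],[50,0]]
[[2,11],[12,0],[18,7],[26,18],[29,7],[30,5],[34,0],[48,5],[50,0]]
[[2,11],[12,0],[14,3],[18,7],[26,18],[29,7],[30,5],[34,0],[48,5],[50,0]]
[[2,11],[12,0],[14,3],[18,7],[26,18],[29,7],[30,5],[34,0],[44,9],[47,0],[48,5],[50,0]]
[[2,11],[12,0],[14,3],[18,7],[26,18],[29,7],[30,5],[34,3],[43,0],[44,9],[47,0],[48,5],[50,0]]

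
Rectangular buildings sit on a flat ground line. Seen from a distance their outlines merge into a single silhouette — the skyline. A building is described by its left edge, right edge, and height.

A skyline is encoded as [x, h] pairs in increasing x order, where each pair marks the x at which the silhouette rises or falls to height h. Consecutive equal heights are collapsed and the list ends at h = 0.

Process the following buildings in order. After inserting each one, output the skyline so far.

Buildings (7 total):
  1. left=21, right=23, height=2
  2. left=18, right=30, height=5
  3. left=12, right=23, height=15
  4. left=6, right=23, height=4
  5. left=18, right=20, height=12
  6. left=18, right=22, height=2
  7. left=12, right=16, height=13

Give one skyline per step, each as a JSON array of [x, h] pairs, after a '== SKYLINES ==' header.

== SKYLINES ==
[[21,2],[23,0]]
[[18,5],[30,0]]
[[12,15],[23,5],[30,0]]
[[6,4],[12,15],[23,5],[30,0]]
[[6,4],[12,15],[23,5],[30,0]]
[[6,4],[12,15],[23,5],[30,0]]
[[6,4],[12,15],[23,5],[30,0]]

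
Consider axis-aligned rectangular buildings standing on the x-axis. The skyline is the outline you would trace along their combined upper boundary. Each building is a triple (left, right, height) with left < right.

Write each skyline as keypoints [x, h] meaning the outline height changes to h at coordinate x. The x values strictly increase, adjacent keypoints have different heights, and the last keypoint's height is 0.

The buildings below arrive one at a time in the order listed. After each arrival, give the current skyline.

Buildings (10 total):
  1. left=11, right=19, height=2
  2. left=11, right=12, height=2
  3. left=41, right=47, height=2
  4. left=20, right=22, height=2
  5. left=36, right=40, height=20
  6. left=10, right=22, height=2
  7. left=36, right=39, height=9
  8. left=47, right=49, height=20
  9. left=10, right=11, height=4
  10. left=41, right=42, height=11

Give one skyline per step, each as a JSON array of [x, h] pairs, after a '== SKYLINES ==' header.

== SKYLINES ==
[[11,2],[19,0]]
[[11,2],[19,0]]
[[11,2],[19,0],[41,2],[47,0]]
[[11,2],[19,0],[20,2],[22,0],[41,2],[47,0]]
[[11,2],[19,0],[20,2],[22,0],[36,20],[40,0],[41,2],[47,0]]
[[10,2],[22,0],[36,20],[40,0],[41,2],[47,0]]
[[10,2],[22,0],[36,20],[40,0],[41,2],[47,0]]
[[10,2],[22,0],[36,20],[40,0],[41,2],[47,20],[49,0]]
[[10,4],[11,2],[22,0],[36,20],[40,0],[41,2],[47,20],[49,0]]
[[10,4],[11,2],[22,0],[36,20],[40,0],[41,11],[42,2],[47,20],[49,0]]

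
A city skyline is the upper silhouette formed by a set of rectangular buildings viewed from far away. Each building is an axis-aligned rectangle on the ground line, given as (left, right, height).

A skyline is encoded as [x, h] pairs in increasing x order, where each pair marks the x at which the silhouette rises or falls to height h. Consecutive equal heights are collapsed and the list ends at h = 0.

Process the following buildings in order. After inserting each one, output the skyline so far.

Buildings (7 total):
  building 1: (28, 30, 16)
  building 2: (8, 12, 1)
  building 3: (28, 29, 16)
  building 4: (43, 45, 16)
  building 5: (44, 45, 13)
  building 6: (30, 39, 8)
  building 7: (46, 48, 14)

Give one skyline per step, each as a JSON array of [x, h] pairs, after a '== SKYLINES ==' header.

== SKYLINES ==
[[28,16],[30,0]]
[[8,1],[12,0],[28,16],[30,0]]
[[8,1],[12,0],[28,16],[30,0]]
[[8,1],[12,0],[28,16],[30,0],[43,16],[45,0]]
[[8,1],[12,0],[28,16],[30,0],[43,16],[45,0]]
[[8,1],[12,0],[28,16],[30,8],[39,0],[43,16],[45,0]]
[[8,1],[12,0],[28,16],[30,8],[39,0],[43,16],[45,0],[46,14],[48,0]]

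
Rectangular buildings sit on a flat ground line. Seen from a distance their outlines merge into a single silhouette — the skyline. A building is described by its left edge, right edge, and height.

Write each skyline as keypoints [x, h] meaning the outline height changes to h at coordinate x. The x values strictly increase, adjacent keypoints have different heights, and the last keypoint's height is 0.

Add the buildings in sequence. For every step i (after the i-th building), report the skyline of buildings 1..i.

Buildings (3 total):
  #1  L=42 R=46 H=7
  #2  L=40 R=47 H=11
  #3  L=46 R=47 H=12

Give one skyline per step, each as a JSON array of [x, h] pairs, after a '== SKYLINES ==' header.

== SKYLINES ==
[[42,7],[46,0]]
[[40,11],[47,0]]
[[40,11],[46,12],[47,0]]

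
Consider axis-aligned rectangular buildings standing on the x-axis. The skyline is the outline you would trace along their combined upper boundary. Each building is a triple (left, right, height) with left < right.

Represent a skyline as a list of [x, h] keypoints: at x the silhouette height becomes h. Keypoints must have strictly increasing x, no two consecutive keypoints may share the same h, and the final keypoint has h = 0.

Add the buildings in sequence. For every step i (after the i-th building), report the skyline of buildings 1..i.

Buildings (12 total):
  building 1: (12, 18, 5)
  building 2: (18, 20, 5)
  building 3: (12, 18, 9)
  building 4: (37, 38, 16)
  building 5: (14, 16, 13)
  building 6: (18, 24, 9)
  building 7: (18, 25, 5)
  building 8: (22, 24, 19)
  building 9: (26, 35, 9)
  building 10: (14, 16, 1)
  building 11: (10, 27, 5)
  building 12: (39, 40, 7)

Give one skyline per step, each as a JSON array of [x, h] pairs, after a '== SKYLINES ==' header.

== SKYLINES ==
[[12,5],[18,0]]
[[12,5],[20,0]]
[[12,9],[18,5],[20,0]]
[[12,9],[18,5],[20,0],[37,16],[38,0]]
[[12,9],[14,13],[16,9],[18,5],[20,0],[37,16],[38,0]]
[[12,9],[14,13],[16,9],[24,0],[37,16],[38,0]]
[[12,9],[14,13],[16,9],[24,5],[25,0],[37,16],[38,0]]
[[12,9],[14,13],[16,9],[22,19],[24,5],[25,0],[37,16],[38,0]]
[[12,9],[14,13],[16,9],[22,19],[24,5],[25,0],[26,9],[35,0],[37,16],[38,0]]
[[12,9],[14,13],[16,9],[22,19],[24,5],[25,0],[26,9],[35,0],[37,16],[38,0]]
[[10,5],[12,9],[14,13],[16,9],[22,19],[24,5],[26,9],[35,0],[37,16],[38,0]]
[[10,5],[12,9],[14,13],[16,9],[22,19],[24,5],[26,9],[35,0],[37,16],[38,0],[39,7],[40,0]]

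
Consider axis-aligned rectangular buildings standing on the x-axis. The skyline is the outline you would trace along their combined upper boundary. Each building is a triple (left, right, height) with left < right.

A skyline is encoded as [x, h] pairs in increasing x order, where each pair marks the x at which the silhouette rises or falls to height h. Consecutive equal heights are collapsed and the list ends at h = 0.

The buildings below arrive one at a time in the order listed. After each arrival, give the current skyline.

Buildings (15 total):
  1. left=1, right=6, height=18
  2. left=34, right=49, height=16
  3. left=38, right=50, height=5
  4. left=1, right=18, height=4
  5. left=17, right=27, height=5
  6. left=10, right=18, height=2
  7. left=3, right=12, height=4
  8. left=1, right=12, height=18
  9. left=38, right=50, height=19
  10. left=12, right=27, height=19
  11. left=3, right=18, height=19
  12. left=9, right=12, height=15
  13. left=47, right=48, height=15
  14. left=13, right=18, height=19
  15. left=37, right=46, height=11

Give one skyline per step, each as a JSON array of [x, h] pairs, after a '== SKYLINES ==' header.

== SKYLINES ==
[[1,18],[6,0]]
[[1,18],[6,0],[34,16],[49,0]]
[[1,18],[6,0],[34,16],[49,5],[50,0]]
[[1,18],[6,4],[18,0],[34,16],[49,5],[50,0]]
[[1,18],[6,4],[17,5],[27,0],[34,16],[49,5],[50,0]]
[[1,18],[6,4],[17,5],[27,0],[34,16],[49,5],[50,0]]
[[1,18],[6,4],[17,5],[27,0],[34,16],[49,5],[50,0]]
[[1,18],[12,4],[17,5],[27,0],[34,16],[49,5],[50,0]]
[[1,18],[12,4],[17,5],[27,0],[34,16],[38,19],[50,0]]
[[1,18],[12,19],[27,0],[34,16],[38,19],[50,0]]
[[1,18],[3,19],[27,0],[34,16],[38,19],[50,0]]
[[1,18],[3,19],[27,0],[34,16],[38,19],[50,0]]
[[1,18],[3,19],[27,0],[34,16],[38,19],[50,0]]
[[1,18],[3,19],[27,0],[34,16],[38,19],[50,0]]
[[1,18],[3,19],[27,0],[34,16],[38,19],[50,0]]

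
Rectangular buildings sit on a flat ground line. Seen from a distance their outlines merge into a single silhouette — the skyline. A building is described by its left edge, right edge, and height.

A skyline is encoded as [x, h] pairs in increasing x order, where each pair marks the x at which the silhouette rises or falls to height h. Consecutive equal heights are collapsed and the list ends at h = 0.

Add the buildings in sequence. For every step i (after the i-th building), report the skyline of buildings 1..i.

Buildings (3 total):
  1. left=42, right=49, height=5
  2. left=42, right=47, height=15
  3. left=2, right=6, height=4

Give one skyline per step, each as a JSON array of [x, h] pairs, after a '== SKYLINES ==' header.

== SKYLINES ==
[[42,5],[49,0]]
[[42,15],[47,5],[49,0]]
[[2,4],[6,0],[42,15],[47,5],[49,0]]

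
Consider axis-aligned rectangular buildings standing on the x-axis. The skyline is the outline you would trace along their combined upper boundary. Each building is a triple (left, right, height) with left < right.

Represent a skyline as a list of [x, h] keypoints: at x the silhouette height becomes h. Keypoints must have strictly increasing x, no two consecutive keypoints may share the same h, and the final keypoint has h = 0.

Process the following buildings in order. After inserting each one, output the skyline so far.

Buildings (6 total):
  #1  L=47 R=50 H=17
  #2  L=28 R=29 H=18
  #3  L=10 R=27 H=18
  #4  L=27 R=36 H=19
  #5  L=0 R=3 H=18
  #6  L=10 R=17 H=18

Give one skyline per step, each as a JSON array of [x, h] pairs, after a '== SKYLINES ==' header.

== SKYLINES ==
[[47,17],[50,0]]
[[28,18],[29,0],[47,17],[50,0]]
[[10,18],[27,0],[28,18],[29,0],[47,17],[50,0]]
[[10,18],[27,19],[36,0],[47,17],[50,0]]
[[0,18],[3,0],[10,18],[27,19],[36,0],[47,17],[50,0]]
[[0,18],[3,0],[10,18],[27,19],[36,0],[47,17],[50,0]]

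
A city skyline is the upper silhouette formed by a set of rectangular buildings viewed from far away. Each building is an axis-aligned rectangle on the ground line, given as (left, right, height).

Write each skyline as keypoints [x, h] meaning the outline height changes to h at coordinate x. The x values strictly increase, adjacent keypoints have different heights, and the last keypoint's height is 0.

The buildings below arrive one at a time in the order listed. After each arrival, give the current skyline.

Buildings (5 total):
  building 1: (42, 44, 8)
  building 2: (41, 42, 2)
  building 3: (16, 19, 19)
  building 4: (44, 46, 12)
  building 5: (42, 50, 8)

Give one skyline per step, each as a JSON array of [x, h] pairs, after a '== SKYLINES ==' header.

== SKYLINES ==
[[42,8],[44,0]]
[[41,2],[42,8],[44,0]]
[[16,19],[19,0],[41,2],[42,8],[44,0]]
[[16,19],[19,0],[41,2],[42,8],[44,12],[46,0]]
[[16,19],[19,0],[41,2],[42,8],[44,12],[46,8],[50,0]]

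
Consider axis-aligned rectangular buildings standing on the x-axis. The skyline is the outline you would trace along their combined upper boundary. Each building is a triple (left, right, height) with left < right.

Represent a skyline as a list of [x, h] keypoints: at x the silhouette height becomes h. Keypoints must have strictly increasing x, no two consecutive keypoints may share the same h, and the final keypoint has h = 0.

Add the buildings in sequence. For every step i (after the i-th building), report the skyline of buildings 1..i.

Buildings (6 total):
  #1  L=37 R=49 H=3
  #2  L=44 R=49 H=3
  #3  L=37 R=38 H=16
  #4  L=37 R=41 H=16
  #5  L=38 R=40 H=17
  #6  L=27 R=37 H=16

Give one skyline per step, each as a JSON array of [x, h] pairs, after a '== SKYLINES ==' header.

== SKYLINES ==
[[37,3],[49,0]]
[[37,3],[49,0]]
[[37,16],[38,3],[49,0]]
[[37,16],[41,3],[49,0]]
[[37,16],[38,17],[40,16],[41,3],[49,0]]
[[27,16],[38,17],[40,16],[41,3],[49,0]]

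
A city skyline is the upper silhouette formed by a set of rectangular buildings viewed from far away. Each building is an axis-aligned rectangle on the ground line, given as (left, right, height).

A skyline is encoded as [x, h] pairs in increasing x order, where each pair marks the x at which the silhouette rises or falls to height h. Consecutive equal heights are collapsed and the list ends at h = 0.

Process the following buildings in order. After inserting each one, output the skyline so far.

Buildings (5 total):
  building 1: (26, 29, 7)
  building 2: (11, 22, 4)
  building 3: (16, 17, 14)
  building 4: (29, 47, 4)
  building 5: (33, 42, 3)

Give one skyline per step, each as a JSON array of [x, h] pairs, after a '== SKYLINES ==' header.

== SKYLINES ==
[[26,7],[29,0]]
[[11,4],[22,0],[26,7],[29,0]]
[[11,4],[16,14],[17,4],[22,0],[26,7],[29,0]]
[[11,4],[16,14],[17,4],[22,0],[26,7],[29,4],[47,0]]
[[11,4],[16,14],[17,4],[22,0],[26,7],[29,4],[47,0]]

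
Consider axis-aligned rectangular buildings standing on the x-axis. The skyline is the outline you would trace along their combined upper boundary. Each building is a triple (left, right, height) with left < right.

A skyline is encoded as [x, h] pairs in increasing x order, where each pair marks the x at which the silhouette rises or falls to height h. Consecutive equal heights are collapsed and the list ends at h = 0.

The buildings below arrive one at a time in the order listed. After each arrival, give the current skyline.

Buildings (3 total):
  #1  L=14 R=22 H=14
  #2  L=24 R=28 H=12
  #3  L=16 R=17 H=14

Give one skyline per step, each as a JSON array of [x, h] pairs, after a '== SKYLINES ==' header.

== SKYLINES ==
[[14,14],[22,0]]
[[14,14],[22,0],[24,12],[28,0]]
[[14,14],[22,0],[24,12],[28,0]]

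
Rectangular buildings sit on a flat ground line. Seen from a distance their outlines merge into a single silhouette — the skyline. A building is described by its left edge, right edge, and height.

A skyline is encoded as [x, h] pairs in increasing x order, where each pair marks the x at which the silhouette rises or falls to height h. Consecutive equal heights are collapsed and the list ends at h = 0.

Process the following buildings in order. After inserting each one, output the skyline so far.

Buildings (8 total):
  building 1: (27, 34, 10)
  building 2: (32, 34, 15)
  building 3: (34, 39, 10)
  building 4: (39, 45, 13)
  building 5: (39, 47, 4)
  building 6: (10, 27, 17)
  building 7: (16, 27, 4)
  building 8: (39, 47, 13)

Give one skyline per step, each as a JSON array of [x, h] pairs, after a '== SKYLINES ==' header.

== SKYLINES ==
[[27,10],[34,0]]
[[27,10],[32,15],[34,0]]
[[27,10],[32,15],[34,10],[39,0]]
[[27,10],[32,15],[34,10],[39,13],[45,0]]
[[27,10],[32,15],[34,10],[39,13],[45,4],[47,0]]
[[10,17],[27,10],[32,15],[34,10],[39,13],[45,4],[47,0]]
[[10,17],[27,10],[32,15],[34,10],[39,13],[45,4],[47,0]]
[[10,17],[27,10],[32,15],[34,10],[39,13],[47,0]]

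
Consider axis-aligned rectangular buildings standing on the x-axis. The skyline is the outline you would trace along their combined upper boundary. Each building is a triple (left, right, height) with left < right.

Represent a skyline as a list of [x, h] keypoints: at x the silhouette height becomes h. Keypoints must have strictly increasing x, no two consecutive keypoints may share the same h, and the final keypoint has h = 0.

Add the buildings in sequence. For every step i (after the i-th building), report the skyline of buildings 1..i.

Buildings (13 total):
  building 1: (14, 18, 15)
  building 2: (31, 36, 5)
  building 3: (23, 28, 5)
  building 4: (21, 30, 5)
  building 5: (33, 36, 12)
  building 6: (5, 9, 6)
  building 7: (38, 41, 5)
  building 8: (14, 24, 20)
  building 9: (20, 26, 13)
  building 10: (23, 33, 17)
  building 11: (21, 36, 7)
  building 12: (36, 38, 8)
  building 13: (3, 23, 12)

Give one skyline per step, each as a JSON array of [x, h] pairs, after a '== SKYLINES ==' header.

== SKYLINES ==
[[14,15],[18,0]]
[[14,15],[18,0],[31,5],[36,0]]
[[14,15],[18,0],[23,5],[28,0],[31,5],[36,0]]
[[14,15],[18,0],[21,5],[30,0],[31,5],[36,0]]
[[14,15],[18,0],[21,5],[30,0],[31,5],[33,12],[36,0]]
[[5,6],[9,0],[14,15],[18,0],[21,5],[30,0],[31,5],[33,12],[36,0]]
[[5,6],[9,0],[14,15],[18,0],[21,5],[30,0],[31,5],[33,12],[36,0],[38,5],[41,0]]
[[5,6],[9,0],[14,20],[24,5],[30,0],[31,5],[33,12],[36,0],[38,5],[41,0]]
[[5,6],[9,0],[14,20],[24,13],[26,5],[30,0],[31,5],[33,12],[36,0],[38,5],[41,0]]
[[5,6],[9,0],[14,20],[24,17],[33,12],[36,0],[38,5],[41,0]]
[[5,6],[9,0],[14,20],[24,17],[33,12],[36,0],[38,5],[41,0]]
[[5,6],[9,0],[14,20],[24,17],[33,12],[36,8],[38,5],[41,0]]
[[3,12],[14,20],[24,17],[33,12],[36,8],[38,5],[41,0]]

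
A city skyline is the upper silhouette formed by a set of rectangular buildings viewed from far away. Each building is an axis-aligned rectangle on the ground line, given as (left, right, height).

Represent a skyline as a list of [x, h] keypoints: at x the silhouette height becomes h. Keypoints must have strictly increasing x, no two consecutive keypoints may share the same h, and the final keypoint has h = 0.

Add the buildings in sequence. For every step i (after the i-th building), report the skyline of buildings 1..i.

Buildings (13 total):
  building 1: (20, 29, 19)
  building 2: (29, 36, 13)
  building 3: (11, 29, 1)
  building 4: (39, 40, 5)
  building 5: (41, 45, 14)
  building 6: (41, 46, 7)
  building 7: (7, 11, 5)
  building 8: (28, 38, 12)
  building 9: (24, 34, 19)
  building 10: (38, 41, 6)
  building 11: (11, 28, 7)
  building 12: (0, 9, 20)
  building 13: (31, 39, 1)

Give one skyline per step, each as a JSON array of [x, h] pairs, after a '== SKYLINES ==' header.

== SKYLINES ==
[[20,19],[29,0]]
[[20,19],[29,13],[36,0]]
[[11,1],[20,19],[29,13],[36,0]]
[[11,1],[20,19],[29,13],[36,0],[39,5],[40,0]]
[[11,1],[20,19],[29,13],[36,0],[39,5],[40,0],[41,14],[45,0]]
[[11,1],[20,19],[29,13],[36,0],[39,5],[40,0],[41,14],[45,7],[46,0]]
[[7,5],[11,1],[20,19],[29,13],[36,0],[39,5],[40,0],[41,14],[45,7],[46,0]]
[[7,5],[11,1],[20,19],[29,13],[36,12],[38,0],[39,5],[40,0],[41,14],[45,7],[46,0]]
[[7,5],[11,1],[20,19],[34,13],[36,12],[38,0],[39,5],[40,0],[41,14],[45,7],[46,0]]
[[7,5],[11,1],[20,19],[34,13],[36,12],[38,6],[41,14],[45,7],[46,0]]
[[7,5],[11,7],[20,19],[34,13],[36,12],[38,6],[41,14],[45,7],[46,0]]
[[0,20],[9,5],[11,7],[20,19],[34,13],[36,12],[38,6],[41,14],[45,7],[46,0]]
[[0,20],[9,5],[11,7],[20,19],[34,13],[36,12],[38,6],[41,14],[45,7],[46,0]]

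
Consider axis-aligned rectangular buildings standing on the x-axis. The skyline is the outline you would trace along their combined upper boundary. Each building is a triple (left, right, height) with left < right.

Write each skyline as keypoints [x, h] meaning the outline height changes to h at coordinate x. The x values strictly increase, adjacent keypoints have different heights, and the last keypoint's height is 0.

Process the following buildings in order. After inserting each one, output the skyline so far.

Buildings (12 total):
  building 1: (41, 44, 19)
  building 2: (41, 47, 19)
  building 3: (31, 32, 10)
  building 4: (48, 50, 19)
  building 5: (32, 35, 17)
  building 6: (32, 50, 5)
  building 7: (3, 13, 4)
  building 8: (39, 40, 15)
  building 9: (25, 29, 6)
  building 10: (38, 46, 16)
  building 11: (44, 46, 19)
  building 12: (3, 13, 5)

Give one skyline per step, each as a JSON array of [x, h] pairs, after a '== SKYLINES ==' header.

== SKYLINES ==
[[41,19],[44,0]]
[[41,19],[47,0]]
[[31,10],[32,0],[41,19],[47,0]]
[[31,10],[32,0],[41,19],[47,0],[48,19],[50,0]]
[[31,10],[32,17],[35,0],[41,19],[47,0],[48,19],[50,0]]
[[31,10],[32,17],[35,5],[41,19],[47,5],[48,19],[50,0]]
[[3,4],[13,0],[31,10],[32,17],[35,5],[41,19],[47,5],[48,19],[50,0]]
[[3,4],[13,0],[31,10],[32,17],[35,5],[39,15],[40,5],[41,19],[47,5],[48,19],[50,0]]
[[3,4],[13,0],[25,6],[29,0],[31,10],[32,17],[35,5],[39,15],[40,5],[41,19],[47,5],[48,19],[50,0]]
[[3,4],[13,0],[25,6],[29,0],[31,10],[32,17],[35,5],[38,16],[41,19],[47,5],[48,19],[50,0]]
[[3,4],[13,0],[25,6],[29,0],[31,10],[32,17],[35,5],[38,16],[41,19],[47,5],[48,19],[50,0]]
[[3,5],[13,0],[25,6],[29,0],[31,10],[32,17],[35,5],[38,16],[41,19],[47,5],[48,19],[50,0]]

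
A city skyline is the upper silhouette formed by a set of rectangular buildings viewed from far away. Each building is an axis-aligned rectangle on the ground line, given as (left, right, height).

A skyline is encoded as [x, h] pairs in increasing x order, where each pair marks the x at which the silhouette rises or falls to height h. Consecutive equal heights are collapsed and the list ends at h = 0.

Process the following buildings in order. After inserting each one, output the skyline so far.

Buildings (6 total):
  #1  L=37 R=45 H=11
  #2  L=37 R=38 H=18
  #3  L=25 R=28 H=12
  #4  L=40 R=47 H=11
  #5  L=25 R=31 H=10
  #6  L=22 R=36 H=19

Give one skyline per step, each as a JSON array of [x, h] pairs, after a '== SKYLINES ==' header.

== SKYLINES ==
[[37,11],[45,0]]
[[37,18],[38,11],[45,0]]
[[25,12],[28,0],[37,18],[38,11],[45,0]]
[[25,12],[28,0],[37,18],[38,11],[47,0]]
[[25,12],[28,10],[31,0],[37,18],[38,11],[47,0]]
[[22,19],[36,0],[37,18],[38,11],[47,0]]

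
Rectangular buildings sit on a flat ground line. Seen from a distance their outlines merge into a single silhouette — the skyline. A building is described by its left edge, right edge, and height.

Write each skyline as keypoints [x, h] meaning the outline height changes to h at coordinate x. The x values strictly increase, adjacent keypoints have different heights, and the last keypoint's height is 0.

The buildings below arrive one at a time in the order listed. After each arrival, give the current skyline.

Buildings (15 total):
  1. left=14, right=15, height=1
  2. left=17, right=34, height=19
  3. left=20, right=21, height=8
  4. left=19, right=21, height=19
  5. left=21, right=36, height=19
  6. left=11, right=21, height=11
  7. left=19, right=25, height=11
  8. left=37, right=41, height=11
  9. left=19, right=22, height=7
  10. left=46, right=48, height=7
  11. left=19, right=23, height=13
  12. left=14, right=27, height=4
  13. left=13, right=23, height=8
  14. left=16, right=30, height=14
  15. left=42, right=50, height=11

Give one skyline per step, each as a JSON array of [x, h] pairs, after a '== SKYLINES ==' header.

== SKYLINES ==
[[14,1],[15,0]]
[[14,1],[15,0],[17,19],[34,0]]
[[14,1],[15,0],[17,19],[34,0]]
[[14,1],[15,0],[17,19],[34,0]]
[[14,1],[15,0],[17,19],[36,0]]
[[11,11],[17,19],[36,0]]
[[11,11],[17,19],[36,0]]
[[11,11],[17,19],[36,0],[37,11],[41,0]]
[[11,11],[17,19],[36,0],[37,11],[41,0]]
[[11,11],[17,19],[36,0],[37,11],[41,0],[46,7],[48,0]]
[[11,11],[17,19],[36,0],[37,11],[41,0],[46,7],[48,0]]
[[11,11],[17,19],[36,0],[37,11],[41,0],[46,7],[48,0]]
[[11,11],[17,19],[36,0],[37,11],[41,0],[46,7],[48,0]]
[[11,11],[16,14],[17,19],[36,0],[37,11],[41,0],[46,7],[48,0]]
[[11,11],[16,14],[17,19],[36,0],[37,11],[41,0],[42,11],[50,0]]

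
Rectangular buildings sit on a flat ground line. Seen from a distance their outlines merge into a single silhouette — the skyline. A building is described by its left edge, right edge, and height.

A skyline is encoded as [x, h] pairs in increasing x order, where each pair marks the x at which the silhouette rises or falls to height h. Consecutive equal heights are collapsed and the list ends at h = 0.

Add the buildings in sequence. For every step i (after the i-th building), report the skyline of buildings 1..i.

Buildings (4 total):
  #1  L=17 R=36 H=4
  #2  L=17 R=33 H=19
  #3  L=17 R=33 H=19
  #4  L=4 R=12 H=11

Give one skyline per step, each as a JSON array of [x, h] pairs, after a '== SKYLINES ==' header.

== SKYLINES ==
[[17,4],[36,0]]
[[17,19],[33,4],[36,0]]
[[17,19],[33,4],[36,0]]
[[4,11],[12,0],[17,19],[33,4],[36,0]]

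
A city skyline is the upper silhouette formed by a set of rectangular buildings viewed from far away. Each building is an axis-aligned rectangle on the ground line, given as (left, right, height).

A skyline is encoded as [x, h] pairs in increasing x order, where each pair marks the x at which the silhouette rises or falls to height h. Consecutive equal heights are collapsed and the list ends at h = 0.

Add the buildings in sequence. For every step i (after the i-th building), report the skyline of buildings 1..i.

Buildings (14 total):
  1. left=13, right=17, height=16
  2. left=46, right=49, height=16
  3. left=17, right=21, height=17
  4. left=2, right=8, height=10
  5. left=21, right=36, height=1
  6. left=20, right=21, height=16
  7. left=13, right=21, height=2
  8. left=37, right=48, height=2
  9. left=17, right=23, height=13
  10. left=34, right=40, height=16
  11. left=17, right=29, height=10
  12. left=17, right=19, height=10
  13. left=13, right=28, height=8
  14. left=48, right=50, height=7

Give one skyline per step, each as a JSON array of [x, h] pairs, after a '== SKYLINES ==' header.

== SKYLINES ==
[[13,16],[17,0]]
[[13,16],[17,0],[46,16],[49,0]]
[[13,16],[17,17],[21,0],[46,16],[49,0]]
[[2,10],[8,0],[13,16],[17,17],[21,0],[46,16],[49,0]]
[[2,10],[8,0],[13,16],[17,17],[21,1],[36,0],[46,16],[49,0]]
[[2,10],[8,0],[13,16],[17,17],[21,1],[36,0],[46,16],[49,0]]
[[2,10],[8,0],[13,16],[17,17],[21,1],[36,0],[46,16],[49,0]]
[[2,10],[8,0],[13,16],[17,17],[21,1],[36,0],[37,2],[46,16],[49,0]]
[[2,10],[8,0],[13,16],[17,17],[21,13],[23,1],[36,0],[37,2],[46,16],[49,0]]
[[2,10],[8,0],[13,16],[17,17],[21,13],[23,1],[34,16],[40,2],[46,16],[49,0]]
[[2,10],[8,0],[13,16],[17,17],[21,13],[23,10],[29,1],[34,16],[40,2],[46,16],[49,0]]
[[2,10],[8,0],[13,16],[17,17],[21,13],[23,10],[29,1],[34,16],[40,2],[46,16],[49,0]]
[[2,10],[8,0],[13,16],[17,17],[21,13],[23,10],[29,1],[34,16],[40,2],[46,16],[49,0]]
[[2,10],[8,0],[13,16],[17,17],[21,13],[23,10],[29,1],[34,16],[40,2],[46,16],[49,7],[50,0]]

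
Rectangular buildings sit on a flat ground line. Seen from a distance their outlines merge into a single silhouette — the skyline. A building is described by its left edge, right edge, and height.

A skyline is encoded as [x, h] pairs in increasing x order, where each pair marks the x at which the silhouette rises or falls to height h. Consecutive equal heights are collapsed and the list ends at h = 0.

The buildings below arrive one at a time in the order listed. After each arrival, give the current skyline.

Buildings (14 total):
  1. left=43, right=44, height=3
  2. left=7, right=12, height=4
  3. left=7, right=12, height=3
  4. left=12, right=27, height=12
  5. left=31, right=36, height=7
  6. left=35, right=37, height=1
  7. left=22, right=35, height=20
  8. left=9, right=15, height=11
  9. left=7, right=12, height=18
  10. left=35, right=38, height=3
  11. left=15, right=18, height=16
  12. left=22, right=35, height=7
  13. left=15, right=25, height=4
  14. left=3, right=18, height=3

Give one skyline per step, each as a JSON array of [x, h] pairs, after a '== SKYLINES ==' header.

== SKYLINES ==
[[43,3],[44,0]]
[[7,4],[12,0],[43,3],[44,0]]
[[7,4],[12,0],[43,3],[44,0]]
[[7,4],[12,12],[27,0],[43,3],[44,0]]
[[7,4],[12,12],[27,0],[31,7],[36,0],[43,3],[44,0]]
[[7,4],[12,12],[27,0],[31,7],[36,1],[37,0],[43,3],[44,0]]
[[7,4],[12,12],[22,20],[35,7],[36,1],[37,0],[43,3],[44,0]]
[[7,4],[9,11],[12,12],[22,20],[35,7],[36,1],[37,0],[43,3],[44,0]]
[[7,18],[12,12],[22,20],[35,7],[36,1],[37,0],[43,3],[44,0]]
[[7,18],[12,12],[22,20],[35,7],[36,3],[38,0],[43,3],[44,0]]
[[7,18],[12,12],[15,16],[18,12],[22,20],[35,7],[36,3],[38,0],[43,3],[44,0]]
[[7,18],[12,12],[15,16],[18,12],[22,20],[35,7],[36,3],[38,0],[43,3],[44,0]]
[[7,18],[12,12],[15,16],[18,12],[22,20],[35,7],[36,3],[38,0],[43,3],[44,0]]
[[3,3],[7,18],[12,12],[15,16],[18,12],[22,20],[35,7],[36,3],[38,0],[43,3],[44,0]]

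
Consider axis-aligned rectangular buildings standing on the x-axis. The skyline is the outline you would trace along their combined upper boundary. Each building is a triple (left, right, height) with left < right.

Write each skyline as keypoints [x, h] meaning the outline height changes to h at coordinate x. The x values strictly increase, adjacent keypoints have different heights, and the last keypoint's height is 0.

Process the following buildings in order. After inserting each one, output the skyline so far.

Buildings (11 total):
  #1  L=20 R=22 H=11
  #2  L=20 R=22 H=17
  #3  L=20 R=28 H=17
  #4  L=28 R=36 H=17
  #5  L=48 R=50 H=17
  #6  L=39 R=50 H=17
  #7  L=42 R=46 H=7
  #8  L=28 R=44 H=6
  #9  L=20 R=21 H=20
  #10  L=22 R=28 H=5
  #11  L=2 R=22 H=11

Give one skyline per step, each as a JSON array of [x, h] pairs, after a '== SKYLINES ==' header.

== SKYLINES ==
[[20,11],[22,0]]
[[20,17],[22,0]]
[[20,17],[28,0]]
[[20,17],[36,0]]
[[20,17],[36,0],[48,17],[50,0]]
[[20,17],[36,0],[39,17],[50,0]]
[[20,17],[36,0],[39,17],[50,0]]
[[20,17],[36,6],[39,17],[50,0]]
[[20,20],[21,17],[36,6],[39,17],[50,0]]
[[20,20],[21,17],[36,6],[39,17],[50,0]]
[[2,11],[20,20],[21,17],[36,6],[39,17],[50,0]]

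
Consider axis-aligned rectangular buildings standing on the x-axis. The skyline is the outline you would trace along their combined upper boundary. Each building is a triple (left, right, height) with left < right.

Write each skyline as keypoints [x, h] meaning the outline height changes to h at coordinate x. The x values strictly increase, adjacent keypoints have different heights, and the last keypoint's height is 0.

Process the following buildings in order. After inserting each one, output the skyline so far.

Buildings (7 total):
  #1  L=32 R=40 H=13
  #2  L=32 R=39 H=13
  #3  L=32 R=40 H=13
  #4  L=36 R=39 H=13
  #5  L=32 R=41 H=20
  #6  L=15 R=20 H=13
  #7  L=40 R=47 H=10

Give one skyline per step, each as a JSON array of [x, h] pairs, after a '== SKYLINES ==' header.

== SKYLINES ==
[[32,13],[40,0]]
[[32,13],[40,0]]
[[32,13],[40,0]]
[[32,13],[40,0]]
[[32,20],[41,0]]
[[15,13],[20,0],[32,20],[41,0]]
[[15,13],[20,0],[32,20],[41,10],[47,0]]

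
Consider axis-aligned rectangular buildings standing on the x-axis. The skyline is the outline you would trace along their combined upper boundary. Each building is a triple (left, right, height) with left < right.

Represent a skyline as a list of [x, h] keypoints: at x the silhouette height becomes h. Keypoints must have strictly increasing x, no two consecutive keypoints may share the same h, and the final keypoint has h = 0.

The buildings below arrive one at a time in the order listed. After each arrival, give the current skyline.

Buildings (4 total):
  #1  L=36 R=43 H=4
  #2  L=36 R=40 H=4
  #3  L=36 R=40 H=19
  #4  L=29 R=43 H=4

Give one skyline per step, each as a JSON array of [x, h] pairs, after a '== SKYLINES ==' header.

== SKYLINES ==
[[36,4],[43,0]]
[[36,4],[43,0]]
[[36,19],[40,4],[43,0]]
[[29,4],[36,19],[40,4],[43,0]]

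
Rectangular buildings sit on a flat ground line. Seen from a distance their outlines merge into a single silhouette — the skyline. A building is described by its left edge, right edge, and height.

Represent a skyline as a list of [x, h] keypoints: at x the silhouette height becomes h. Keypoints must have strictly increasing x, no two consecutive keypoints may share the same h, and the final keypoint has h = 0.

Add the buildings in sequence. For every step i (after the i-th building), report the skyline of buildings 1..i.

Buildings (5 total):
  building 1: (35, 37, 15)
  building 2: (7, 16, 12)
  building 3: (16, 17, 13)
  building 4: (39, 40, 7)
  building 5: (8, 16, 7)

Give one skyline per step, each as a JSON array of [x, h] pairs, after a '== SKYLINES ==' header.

== SKYLINES ==
[[35,15],[37,0]]
[[7,12],[16,0],[35,15],[37,0]]
[[7,12],[16,13],[17,0],[35,15],[37,0]]
[[7,12],[16,13],[17,0],[35,15],[37,0],[39,7],[40,0]]
[[7,12],[16,13],[17,0],[35,15],[37,0],[39,7],[40,0]]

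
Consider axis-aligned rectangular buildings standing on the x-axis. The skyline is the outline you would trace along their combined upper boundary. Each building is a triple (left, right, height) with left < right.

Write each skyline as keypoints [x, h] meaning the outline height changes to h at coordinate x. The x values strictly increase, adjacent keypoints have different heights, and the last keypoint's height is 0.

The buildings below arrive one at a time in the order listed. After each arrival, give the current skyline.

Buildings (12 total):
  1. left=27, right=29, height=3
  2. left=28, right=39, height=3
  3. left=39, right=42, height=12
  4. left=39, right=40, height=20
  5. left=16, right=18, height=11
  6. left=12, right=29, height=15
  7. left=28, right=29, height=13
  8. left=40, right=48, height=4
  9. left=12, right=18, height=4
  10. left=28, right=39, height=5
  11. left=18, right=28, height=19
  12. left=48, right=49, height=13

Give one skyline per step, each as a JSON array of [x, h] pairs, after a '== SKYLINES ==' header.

== SKYLINES ==
[[27,3],[29,0]]
[[27,3],[39,0]]
[[27,3],[39,12],[42,0]]
[[27,3],[39,20],[40,12],[42,0]]
[[16,11],[18,0],[27,3],[39,20],[40,12],[42,0]]
[[12,15],[29,3],[39,20],[40,12],[42,0]]
[[12,15],[29,3],[39,20],[40,12],[42,0]]
[[12,15],[29,3],[39,20],[40,12],[42,4],[48,0]]
[[12,15],[29,3],[39,20],[40,12],[42,4],[48,0]]
[[12,15],[29,5],[39,20],[40,12],[42,4],[48,0]]
[[12,15],[18,19],[28,15],[29,5],[39,20],[40,12],[42,4],[48,0]]
[[12,15],[18,19],[28,15],[29,5],[39,20],[40,12],[42,4],[48,13],[49,0]]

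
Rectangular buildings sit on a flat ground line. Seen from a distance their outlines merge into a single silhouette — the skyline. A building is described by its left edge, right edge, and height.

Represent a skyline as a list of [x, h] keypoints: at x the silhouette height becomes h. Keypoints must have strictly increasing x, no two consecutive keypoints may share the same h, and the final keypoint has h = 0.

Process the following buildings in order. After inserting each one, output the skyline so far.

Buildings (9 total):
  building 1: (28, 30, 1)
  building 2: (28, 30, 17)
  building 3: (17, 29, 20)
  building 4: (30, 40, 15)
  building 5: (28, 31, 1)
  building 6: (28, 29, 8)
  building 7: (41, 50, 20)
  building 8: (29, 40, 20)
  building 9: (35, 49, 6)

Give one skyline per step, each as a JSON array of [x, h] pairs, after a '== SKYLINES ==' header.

== SKYLINES ==
[[28,1],[30,0]]
[[28,17],[30,0]]
[[17,20],[29,17],[30,0]]
[[17,20],[29,17],[30,15],[40,0]]
[[17,20],[29,17],[30,15],[40,0]]
[[17,20],[29,17],[30,15],[40,0]]
[[17,20],[29,17],[30,15],[40,0],[41,20],[50,0]]
[[17,20],[40,0],[41,20],[50,0]]
[[17,20],[40,6],[41,20],[50,0]]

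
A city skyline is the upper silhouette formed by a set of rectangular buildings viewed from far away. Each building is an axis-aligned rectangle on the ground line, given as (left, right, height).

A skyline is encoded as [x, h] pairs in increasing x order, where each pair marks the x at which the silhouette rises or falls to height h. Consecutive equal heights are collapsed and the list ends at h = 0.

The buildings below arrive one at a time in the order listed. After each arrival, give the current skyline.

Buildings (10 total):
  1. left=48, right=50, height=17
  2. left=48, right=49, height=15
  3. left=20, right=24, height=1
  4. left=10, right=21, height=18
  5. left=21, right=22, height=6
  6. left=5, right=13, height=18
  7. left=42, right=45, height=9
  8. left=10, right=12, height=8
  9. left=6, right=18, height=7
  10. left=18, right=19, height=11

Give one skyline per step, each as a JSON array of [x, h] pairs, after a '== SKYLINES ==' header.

== SKYLINES ==
[[48,17],[50,0]]
[[48,17],[50,0]]
[[20,1],[24,0],[48,17],[50,0]]
[[10,18],[21,1],[24,0],[48,17],[50,0]]
[[10,18],[21,6],[22,1],[24,0],[48,17],[50,0]]
[[5,18],[21,6],[22,1],[24,0],[48,17],[50,0]]
[[5,18],[21,6],[22,1],[24,0],[42,9],[45,0],[48,17],[50,0]]
[[5,18],[21,6],[22,1],[24,0],[42,9],[45,0],[48,17],[50,0]]
[[5,18],[21,6],[22,1],[24,0],[42,9],[45,0],[48,17],[50,0]]
[[5,18],[21,6],[22,1],[24,0],[42,9],[45,0],[48,17],[50,0]]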